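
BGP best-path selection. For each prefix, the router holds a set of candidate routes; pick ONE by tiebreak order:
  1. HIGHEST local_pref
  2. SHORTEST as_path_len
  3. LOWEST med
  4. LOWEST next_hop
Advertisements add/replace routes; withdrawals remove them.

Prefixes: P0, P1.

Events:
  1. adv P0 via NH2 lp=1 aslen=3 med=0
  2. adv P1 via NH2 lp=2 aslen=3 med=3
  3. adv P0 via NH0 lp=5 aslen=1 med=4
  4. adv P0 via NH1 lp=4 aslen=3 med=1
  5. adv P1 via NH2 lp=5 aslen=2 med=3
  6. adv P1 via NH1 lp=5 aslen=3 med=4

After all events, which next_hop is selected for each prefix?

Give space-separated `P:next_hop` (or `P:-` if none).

Answer: P0:NH0 P1:NH2

Derivation:
Op 1: best P0=NH2 P1=-
Op 2: best P0=NH2 P1=NH2
Op 3: best P0=NH0 P1=NH2
Op 4: best P0=NH0 P1=NH2
Op 5: best P0=NH0 P1=NH2
Op 6: best P0=NH0 P1=NH2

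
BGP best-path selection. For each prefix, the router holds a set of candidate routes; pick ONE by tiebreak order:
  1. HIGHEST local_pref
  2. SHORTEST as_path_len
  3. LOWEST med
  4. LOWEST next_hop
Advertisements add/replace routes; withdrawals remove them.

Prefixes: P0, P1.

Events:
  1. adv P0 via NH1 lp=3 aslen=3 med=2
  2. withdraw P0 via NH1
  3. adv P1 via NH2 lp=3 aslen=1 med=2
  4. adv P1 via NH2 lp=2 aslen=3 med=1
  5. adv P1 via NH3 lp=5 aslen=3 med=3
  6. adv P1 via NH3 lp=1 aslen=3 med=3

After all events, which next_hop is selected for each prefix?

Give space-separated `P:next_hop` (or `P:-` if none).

Op 1: best P0=NH1 P1=-
Op 2: best P0=- P1=-
Op 3: best P0=- P1=NH2
Op 4: best P0=- P1=NH2
Op 5: best P0=- P1=NH3
Op 6: best P0=- P1=NH2

Answer: P0:- P1:NH2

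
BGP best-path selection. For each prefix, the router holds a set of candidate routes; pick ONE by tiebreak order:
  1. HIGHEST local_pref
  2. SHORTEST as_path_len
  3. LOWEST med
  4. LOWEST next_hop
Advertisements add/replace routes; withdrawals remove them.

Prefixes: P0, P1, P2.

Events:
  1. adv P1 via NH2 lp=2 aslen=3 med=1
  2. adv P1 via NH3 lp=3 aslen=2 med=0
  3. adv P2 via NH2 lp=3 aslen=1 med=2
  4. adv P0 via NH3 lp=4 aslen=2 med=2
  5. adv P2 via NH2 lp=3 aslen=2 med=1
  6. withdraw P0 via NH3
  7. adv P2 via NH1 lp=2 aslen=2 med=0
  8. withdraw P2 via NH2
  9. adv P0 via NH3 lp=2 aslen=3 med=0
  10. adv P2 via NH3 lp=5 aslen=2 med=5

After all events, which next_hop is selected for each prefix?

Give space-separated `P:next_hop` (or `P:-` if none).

Op 1: best P0=- P1=NH2 P2=-
Op 2: best P0=- P1=NH3 P2=-
Op 3: best P0=- P1=NH3 P2=NH2
Op 4: best P0=NH3 P1=NH3 P2=NH2
Op 5: best P0=NH3 P1=NH3 P2=NH2
Op 6: best P0=- P1=NH3 P2=NH2
Op 7: best P0=- P1=NH3 P2=NH2
Op 8: best P0=- P1=NH3 P2=NH1
Op 9: best P0=NH3 P1=NH3 P2=NH1
Op 10: best P0=NH3 P1=NH3 P2=NH3

Answer: P0:NH3 P1:NH3 P2:NH3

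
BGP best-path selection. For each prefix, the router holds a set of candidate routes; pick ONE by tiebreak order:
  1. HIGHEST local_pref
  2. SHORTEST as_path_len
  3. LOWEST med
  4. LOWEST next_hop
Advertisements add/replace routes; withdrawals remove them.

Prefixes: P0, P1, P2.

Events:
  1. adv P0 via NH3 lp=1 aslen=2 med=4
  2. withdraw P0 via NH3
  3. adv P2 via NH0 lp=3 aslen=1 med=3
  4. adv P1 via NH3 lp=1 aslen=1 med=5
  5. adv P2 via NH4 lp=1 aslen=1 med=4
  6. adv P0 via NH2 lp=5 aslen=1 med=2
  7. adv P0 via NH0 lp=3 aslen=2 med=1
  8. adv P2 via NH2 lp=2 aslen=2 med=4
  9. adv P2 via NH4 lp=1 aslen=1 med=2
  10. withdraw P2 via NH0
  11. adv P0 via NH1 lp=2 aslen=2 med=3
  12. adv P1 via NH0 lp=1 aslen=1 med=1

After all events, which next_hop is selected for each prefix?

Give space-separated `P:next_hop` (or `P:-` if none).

Answer: P0:NH2 P1:NH0 P2:NH2

Derivation:
Op 1: best P0=NH3 P1=- P2=-
Op 2: best P0=- P1=- P2=-
Op 3: best P0=- P1=- P2=NH0
Op 4: best P0=- P1=NH3 P2=NH0
Op 5: best P0=- P1=NH3 P2=NH0
Op 6: best P0=NH2 P1=NH3 P2=NH0
Op 7: best P0=NH2 P1=NH3 P2=NH0
Op 8: best P0=NH2 P1=NH3 P2=NH0
Op 9: best P0=NH2 P1=NH3 P2=NH0
Op 10: best P0=NH2 P1=NH3 P2=NH2
Op 11: best P0=NH2 P1=NH3 P2=NH2
Op 12: best P0=NH2 P1=NH0 P2=NH2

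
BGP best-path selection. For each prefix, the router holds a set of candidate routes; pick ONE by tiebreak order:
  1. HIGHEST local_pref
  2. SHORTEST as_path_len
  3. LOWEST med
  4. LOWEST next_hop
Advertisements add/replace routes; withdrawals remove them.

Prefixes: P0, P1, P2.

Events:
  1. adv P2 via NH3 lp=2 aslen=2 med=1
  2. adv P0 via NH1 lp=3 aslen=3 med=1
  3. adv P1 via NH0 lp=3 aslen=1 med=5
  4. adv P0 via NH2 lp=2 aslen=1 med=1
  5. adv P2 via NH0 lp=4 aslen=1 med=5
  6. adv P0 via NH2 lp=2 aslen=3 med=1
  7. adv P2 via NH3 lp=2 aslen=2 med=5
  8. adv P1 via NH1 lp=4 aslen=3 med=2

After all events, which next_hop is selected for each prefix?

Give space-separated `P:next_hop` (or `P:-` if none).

Answer: P0:NH1 P1:NH1 P2:NH0

Derivation:
Op 1: best P0=- P1=- P2=NH3
Op 2: best P0=NH1 P1=- P2=NH3
Op 3: best P0=NH1 P1=NH0 P2=NH3
Op 4: best P0=NH1 P1=NH0 P2=NH3
Op 5: best P0=NH1 P1=NH0 P2=NH0
Op 6: best P0=NH1 P1=NH0 P2=NH0
Op 7: best P0=NH1 P1=NH0 P2=NH0
Op 8: best P0=NH1 P1=NH1 P2=NH0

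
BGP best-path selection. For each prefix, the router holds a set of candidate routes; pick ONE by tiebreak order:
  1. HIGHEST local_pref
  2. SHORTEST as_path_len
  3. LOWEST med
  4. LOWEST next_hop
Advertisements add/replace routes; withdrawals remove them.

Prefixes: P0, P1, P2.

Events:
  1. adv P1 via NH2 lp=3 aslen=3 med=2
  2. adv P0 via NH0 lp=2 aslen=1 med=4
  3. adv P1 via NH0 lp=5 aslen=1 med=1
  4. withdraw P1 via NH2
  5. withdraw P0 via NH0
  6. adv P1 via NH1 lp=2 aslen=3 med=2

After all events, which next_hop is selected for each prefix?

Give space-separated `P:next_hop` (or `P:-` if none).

Op 1: best P0=- P1=NH2 P2=-
Op 2: best P0=NH0 P1=NH2 P2=-
Op 3: best P0=NH0 P1=NH0 P2=-
Op 4: best P0=NH0 P1=NH0 P2=-
Op 5: best P0=- P1=NH0 P2=-
Op 6: best P0=- P1=NH0 P2=-

Answer: P0:- P1:NH0 P2:-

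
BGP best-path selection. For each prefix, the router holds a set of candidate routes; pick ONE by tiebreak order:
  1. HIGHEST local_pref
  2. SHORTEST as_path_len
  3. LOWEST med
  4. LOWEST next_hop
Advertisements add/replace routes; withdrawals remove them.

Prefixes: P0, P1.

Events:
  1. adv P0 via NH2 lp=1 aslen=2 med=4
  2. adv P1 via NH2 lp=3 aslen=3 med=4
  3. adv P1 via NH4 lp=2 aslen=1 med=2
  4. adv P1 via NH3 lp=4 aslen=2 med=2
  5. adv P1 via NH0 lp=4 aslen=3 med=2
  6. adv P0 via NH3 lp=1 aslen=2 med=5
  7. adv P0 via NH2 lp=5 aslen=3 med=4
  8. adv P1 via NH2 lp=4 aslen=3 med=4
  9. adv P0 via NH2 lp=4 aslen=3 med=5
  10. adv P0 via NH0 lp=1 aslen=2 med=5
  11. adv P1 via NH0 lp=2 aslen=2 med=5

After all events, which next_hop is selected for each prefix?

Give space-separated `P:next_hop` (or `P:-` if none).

Op 1: best P0=NH2 P1=-
Op 2: best P0=NH2 P1=NH2
Op 3: best P0=NH2 P1=NH2
Op 4: best P0=NH2 P1=NH3
Op 5: best P0=NH2 P1=NH3
Op 6: best P0=NH2 P1=NH3
Op 7: best P0=NH2 P1=NH3
Op 8: best P0=NH2 P1=NH3
Op 9: best P0=NH2 P1=NH3
Op 10: best P0=NH2 P1=NH3
Op 11: best P0=NH2 P1=NH3

Answer: P0:NH2 P1:NH3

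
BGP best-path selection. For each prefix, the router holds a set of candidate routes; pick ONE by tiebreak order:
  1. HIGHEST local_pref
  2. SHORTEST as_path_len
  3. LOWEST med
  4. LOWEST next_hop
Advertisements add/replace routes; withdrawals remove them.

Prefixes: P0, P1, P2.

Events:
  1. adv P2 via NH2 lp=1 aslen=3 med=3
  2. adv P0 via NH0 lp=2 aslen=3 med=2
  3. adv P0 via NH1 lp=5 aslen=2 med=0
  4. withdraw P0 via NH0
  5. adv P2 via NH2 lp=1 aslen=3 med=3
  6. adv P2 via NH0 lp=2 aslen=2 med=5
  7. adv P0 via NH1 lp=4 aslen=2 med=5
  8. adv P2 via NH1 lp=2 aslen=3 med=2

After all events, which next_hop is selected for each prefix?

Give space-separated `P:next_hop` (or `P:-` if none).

Answer: P0:NH1 P1:- P2:NH0

Derivation:
Op 1: best P0=- P1=- P2=NH2
Op 2: best P0=NH0 P1=- P2=NH2
Op 3: best P0=NH1 P1=- P2=NH2
Op 4: best P0=NH1 P1=- P2=NH2
Op 5: best P0=NH1 P1=- P2=NH2
Op 6: best P0=NH1 P1=- P2=NH0
Op 7: best P0=NH1 P1=- P2=NH0
Op 8: best P0=NH1 P1=- P2=NH0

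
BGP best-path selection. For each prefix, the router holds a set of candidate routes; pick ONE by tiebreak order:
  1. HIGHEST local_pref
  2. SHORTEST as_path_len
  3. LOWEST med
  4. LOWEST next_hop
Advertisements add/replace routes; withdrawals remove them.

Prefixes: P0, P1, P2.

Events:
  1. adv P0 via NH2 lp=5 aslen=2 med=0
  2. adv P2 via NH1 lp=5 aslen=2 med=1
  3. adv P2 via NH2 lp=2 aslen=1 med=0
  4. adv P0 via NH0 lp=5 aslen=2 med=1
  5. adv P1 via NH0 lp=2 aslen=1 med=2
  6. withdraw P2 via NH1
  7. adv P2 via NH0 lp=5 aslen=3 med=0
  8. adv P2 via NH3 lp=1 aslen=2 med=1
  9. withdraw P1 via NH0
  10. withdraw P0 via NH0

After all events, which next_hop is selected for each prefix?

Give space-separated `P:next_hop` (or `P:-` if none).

Op 1: best P0=NH2 P1=- P2=-
Op 2: best P0=NH2 P1=- P2=NH1
Op 3: best P0=NH2 P1=- P2=NH1
Op 4: best P0=NH2 P1=- P2=NH1
Op 5: best P0=NH2 P1=NH0 P2=NH1
Op 6: best P0=NH2 P1=NH0 P2=NH2
Op 7: best P0=NH2 P1=NH0 P2=NH0
Op 8: best P0=NH2 P1=NH0 P2=NH0
Op 9: best P0=NH2 P1=- P2=NH0
Op 10: best P0=NH2 P1=- P2=NH0

Answer: P0:NH2 P1:- P2:NH0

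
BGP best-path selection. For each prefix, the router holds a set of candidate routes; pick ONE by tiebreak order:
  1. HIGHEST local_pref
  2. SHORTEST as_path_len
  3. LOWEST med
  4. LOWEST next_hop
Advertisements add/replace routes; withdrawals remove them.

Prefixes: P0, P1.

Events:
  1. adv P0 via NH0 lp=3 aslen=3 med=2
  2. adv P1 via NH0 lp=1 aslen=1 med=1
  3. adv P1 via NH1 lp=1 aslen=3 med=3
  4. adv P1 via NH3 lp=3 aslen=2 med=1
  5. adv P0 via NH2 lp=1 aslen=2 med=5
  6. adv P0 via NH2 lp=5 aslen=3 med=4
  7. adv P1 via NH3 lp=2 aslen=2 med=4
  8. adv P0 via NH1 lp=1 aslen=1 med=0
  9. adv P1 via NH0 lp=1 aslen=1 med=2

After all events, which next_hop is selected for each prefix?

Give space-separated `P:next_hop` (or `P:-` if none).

Answer: P0:NH2 P1:NH3

Derivation:
Op 1: best P0=NH0 P1=-
Op 2: best P0=NH0 P1=NH0
Op 3: best P0=NH0 P1=NH0
Op 4: best P0=NH0 P1=NH3
Op 5: best P0=NH0 P1=NH3
Op 6: best P0=NH2 P1=NH3
Op 7: best P0=NH2 P1=NH3
Op 8: best P0=NH2 P1=NH3
Op 9: best P0=NH2 P1=NH3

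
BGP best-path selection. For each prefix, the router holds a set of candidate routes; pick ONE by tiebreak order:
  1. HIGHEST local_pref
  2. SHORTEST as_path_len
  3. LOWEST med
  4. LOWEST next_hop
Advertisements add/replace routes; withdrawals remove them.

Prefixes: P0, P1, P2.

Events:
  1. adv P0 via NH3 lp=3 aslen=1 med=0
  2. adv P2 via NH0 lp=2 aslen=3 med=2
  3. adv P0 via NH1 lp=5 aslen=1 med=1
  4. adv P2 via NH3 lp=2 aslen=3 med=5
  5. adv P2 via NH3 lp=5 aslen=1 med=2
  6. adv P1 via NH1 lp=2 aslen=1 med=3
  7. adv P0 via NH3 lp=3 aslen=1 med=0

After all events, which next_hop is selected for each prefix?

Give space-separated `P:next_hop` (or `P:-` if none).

Answer: P0:NH1 P1:NH1 P2:NH3

Derivation:
Op 1: best P0=NH3 P1=- P2=-
Op 2: best P0=NH3 P1=- P2=NH0
Op 3: best P0=NH1 P1=- P2=NH0
Op 4: best P0=NH1 P1=- P2=NH0
Op 5: best P0=NH1 P1=- P2=NH3
Op 6: best P0=NH1 P1=NH1 P2=NH3
Op 7: best P0=NH1 P1=NH1 P2=NH3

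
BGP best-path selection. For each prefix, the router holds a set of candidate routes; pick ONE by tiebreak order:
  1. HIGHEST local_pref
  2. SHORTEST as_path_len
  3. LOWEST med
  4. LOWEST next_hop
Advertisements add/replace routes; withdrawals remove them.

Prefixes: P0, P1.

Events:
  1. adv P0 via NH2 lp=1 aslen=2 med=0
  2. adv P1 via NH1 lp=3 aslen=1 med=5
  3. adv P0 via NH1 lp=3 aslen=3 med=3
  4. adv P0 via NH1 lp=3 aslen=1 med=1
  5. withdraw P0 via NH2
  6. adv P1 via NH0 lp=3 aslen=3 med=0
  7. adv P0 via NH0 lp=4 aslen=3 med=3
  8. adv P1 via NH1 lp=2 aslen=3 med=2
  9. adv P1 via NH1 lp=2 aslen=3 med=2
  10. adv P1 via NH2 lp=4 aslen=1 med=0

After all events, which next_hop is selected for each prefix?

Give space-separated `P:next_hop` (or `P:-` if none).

Answer: P0:NH0 P1:NH2

Derivation:
Op 1: best P0=NH2 P1=-
Op 2: best P0=NH2 P1=NH1
Op 3: best P0=NH1 P1=NH1
Op 4: best P0=NH1 P1=NH1
Op 5: best P0=NH1 P1=NH1
Op 6: best P0=NH1 P1=NH1
Op 7: best P0=NH0 P1=NH1
Op 8: best P0=NH0 P1=NH0
Op 9: best P0=NH0 P1=NH0
Op 10: best P0=NH0 P1=NH2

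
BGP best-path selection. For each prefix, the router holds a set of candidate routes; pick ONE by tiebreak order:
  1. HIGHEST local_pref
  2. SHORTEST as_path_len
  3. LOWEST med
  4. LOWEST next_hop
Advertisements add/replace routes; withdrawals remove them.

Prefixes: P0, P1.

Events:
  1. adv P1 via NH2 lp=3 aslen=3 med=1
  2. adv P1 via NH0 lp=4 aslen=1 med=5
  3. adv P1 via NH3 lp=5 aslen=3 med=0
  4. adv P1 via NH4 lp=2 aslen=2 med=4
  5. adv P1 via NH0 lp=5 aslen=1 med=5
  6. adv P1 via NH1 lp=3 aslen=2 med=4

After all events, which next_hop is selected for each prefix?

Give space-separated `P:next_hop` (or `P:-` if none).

Op 1: best P0=- P1=NH2
Op 2: best P0=- P1=NH0
Op 3: best P0=- P1=NH3
Op 4: best P0=- P1=NH3
Op 5: best P0=- P1=NH0
Op 6: best P0=- P1=NH0

Answer: P0:- P1:NH0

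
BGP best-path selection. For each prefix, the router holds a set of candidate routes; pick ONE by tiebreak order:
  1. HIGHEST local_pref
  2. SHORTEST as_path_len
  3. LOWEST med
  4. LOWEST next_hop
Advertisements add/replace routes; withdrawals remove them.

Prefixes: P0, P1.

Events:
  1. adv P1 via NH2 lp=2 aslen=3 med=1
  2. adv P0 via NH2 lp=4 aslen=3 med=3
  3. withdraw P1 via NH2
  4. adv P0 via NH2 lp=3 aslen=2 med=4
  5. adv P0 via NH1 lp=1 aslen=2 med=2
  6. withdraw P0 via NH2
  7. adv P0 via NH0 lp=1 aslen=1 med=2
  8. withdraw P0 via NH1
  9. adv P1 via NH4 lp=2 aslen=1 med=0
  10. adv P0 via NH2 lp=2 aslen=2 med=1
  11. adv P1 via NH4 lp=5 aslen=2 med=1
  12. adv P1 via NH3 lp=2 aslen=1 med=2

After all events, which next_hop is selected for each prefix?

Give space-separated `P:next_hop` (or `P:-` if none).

Answer: P0:NH2 P1:NH4

Derivation:
Op 1: best P0=- P1=NH2
Op 2: best P0=NH2 P1=NH2
Op 3: best P0=NH2 P1=-
Op 4: best P0=NH2 P1=-
Op 5: best P0=NH2 P1=-
Op 6: best P0=NH1 P1=-
Op 7: best P0=NH0 P1=-
Op 8: best P0=NH0 P1=-
Op 9: best P0=NH0 P1=NH4
Op 10: best P0=NH2 P1=NH4
Op 11: best P0=NH2 P1=NH4
Op 12: best P0=NH2 P1=NH4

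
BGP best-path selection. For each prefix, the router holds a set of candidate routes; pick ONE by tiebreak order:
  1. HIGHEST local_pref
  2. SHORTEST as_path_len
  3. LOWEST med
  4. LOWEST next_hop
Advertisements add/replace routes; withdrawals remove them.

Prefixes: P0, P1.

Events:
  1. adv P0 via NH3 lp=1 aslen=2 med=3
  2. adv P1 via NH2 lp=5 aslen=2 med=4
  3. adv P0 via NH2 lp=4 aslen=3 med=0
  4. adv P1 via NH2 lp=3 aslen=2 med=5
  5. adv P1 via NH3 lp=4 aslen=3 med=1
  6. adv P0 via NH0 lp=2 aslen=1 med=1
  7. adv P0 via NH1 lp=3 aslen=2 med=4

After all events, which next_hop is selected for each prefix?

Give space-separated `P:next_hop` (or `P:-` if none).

Answer: P0:NH2 P1:NH3

Derivation:
Op 1: best P0=NH3 P1=-
Op 2: best P0=NH3 P1=NH2
Op 3: best P0=NH2 P1=NH2
Op 4: best P0=NH2 P1=NH2
Op 5: best P0=NH2 P1=NH3
Op 6: best P0=NH2 P1=NH3
Op 7: best P0=NH2 P1=NH3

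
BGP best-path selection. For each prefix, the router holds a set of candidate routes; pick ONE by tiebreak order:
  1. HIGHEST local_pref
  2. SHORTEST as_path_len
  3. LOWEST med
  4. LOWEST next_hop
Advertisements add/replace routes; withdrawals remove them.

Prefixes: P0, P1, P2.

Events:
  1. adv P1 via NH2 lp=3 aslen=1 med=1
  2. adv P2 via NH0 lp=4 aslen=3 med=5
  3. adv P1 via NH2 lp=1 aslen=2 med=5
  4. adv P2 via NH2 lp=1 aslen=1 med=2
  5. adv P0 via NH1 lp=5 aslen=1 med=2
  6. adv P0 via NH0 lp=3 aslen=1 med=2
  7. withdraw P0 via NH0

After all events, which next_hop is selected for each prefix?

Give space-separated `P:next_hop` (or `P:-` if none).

Answer: P0:NH1 P1:NH2 P2:NH0

Derivation:
Op 1: best P0=- P1=NH2 P2=-
Op 2: best P0=- P1=NH2 P2=NH0
Op 3: best P0=- P1=NH2 P2=NH0
Op 4: best P0=- P1=NH2 P2=NH0
Op 5: best P0=NH1 P1=NH2 P2=NH0
Op 6: best P0=NH1 P1=NH2 P2=NH0
Op 7: best P0=NH1 P1=NH2 P2=NH0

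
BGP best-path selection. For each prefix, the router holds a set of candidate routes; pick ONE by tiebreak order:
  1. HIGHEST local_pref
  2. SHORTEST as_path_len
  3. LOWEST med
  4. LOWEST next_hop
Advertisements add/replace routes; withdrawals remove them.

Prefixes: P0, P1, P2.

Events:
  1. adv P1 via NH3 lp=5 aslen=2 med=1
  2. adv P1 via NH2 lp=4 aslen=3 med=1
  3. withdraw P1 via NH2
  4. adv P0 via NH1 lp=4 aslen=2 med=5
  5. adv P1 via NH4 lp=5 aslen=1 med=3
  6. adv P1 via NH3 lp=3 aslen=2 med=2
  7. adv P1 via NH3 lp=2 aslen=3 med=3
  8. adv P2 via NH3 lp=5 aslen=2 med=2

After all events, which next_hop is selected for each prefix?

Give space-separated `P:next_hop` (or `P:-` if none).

Op 1: best P0=- P1=NH3 P2=-
Op 2: best P0=- P1=NH3 P2=-
Op 3: best P0=- P1=NH3 P2=-
Op 4: best P0=NH1 P1=NH3 P2=-
Op 5: best P0=NH1 P1=NH4 P2=-
Op 6: best P0=NH1 P1=NH4 P2=-
Op 7: best P0=NH1 P1=NH4 P2=-
Op 8: best P0=NH1 P1=NH4 P2=NH3

Answer: P0:NH1 P1:NH4 P2:NH3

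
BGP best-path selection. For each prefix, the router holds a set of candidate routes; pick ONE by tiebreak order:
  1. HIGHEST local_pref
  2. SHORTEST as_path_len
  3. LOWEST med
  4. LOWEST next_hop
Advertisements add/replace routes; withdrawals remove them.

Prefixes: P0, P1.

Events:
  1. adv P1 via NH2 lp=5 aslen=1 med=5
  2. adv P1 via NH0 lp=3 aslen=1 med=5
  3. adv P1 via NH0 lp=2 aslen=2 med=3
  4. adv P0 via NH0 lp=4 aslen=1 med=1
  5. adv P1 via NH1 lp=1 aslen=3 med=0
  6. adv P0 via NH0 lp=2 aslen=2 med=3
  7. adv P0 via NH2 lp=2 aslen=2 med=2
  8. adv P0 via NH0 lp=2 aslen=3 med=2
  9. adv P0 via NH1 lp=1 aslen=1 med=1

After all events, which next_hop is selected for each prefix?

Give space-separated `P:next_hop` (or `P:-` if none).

Answer: P0:NH2 P1:NH2

Derivation:
Op 1: best P0=- P1=NH2
Op 2: best P0=- P1=NH2
Op 3: best P0=- P1=NH2
Op 4: best P0=NH0 P1=NH2
Op 5: best P0=NH0 P1=NH2
Op 6: best P0=NH0 P1=NH2
Op 7: best P0=NH2 P1=NH2
Op 8: best P0=NH2 P1=NH2
Op 9: best P0=NH2 P1=NH2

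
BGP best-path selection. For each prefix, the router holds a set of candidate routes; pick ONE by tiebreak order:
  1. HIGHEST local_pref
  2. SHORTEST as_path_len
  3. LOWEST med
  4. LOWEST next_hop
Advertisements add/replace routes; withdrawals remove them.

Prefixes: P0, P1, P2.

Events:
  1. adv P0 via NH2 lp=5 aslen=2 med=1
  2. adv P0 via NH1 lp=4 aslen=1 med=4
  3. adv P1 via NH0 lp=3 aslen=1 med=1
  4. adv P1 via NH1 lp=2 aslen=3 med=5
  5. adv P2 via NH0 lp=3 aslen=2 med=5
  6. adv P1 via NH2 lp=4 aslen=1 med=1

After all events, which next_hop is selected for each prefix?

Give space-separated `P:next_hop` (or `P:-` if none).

Answer: P0:NH2 P1:NH2 P2:NH0

Derivation:
Op 1: best P0=NH2 P1=- P2=-
Op 2: best P0=NH2 P1=- P2=-
Op 3: best P0=NH2 P1=NH0 P2=-
Op 4: best P0=NH2 P1=NH0 P2=-
Op 5: best P0=NH2 P1=NH0 P2=NH0
Op 6: best P0=NH2 P1=NH2 P2=NH0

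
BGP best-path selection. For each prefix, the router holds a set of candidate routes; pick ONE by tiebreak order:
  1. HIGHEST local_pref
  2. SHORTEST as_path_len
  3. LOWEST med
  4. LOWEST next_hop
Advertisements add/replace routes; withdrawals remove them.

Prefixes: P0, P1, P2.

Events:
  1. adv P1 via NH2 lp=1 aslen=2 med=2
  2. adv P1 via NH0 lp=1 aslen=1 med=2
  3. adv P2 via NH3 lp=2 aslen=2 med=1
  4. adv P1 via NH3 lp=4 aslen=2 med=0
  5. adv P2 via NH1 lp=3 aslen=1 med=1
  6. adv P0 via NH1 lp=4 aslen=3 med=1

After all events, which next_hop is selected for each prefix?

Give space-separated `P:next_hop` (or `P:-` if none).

Op 1: best P0=- P1=NH2 P2=-
Op 2: best P0=- P1=NH0 P2=-
Op 3: best P0=- P1=NH0 P2=NH3
Op 4: best P0=- P1=NH3 P2=NH3
Op 5: best P0=- P1=NH3 P2=NH1
Op 6: best P0=NH1 P1=NH3 P2=NH1

Answer: P0:NH1 P1:NH3 P2:NH1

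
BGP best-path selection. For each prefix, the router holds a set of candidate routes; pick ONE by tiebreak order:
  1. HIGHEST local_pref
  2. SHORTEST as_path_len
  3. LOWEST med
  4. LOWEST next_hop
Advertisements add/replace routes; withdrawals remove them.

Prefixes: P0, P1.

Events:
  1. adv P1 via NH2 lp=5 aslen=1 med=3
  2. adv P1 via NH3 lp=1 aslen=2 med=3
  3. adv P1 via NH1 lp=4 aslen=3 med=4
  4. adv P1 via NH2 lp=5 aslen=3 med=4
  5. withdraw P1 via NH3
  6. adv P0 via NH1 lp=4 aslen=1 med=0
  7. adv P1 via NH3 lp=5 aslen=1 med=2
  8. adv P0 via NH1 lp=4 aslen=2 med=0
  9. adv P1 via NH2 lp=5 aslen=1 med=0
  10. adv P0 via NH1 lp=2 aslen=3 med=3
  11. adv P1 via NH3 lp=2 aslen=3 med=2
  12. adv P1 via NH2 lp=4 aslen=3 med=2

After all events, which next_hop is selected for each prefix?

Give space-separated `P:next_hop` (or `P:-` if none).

Answer: P0:NH1 P1:NH2

Derivation:
Op 1: best P0=- P1=NH2
Op 2: best P0=- P1=NH2
Op 3: best P0=- P1=NH2
Op 4: best P0=- P1=NH2
Op 5: best P0=- P1=NH2
Op 6: best P0=NH1 P1=NH2
Op 7: best P0=NH1 P1=NH3
Op 8: best P0=NH1 P1=NH3
Op 9: best P0=NH1 P1=NH2
Op 10: best P0=NH1 P1=NH2
Op 11: best P0=NH1 P1=NH2
Op 12: best P0=NH1 P1=NH2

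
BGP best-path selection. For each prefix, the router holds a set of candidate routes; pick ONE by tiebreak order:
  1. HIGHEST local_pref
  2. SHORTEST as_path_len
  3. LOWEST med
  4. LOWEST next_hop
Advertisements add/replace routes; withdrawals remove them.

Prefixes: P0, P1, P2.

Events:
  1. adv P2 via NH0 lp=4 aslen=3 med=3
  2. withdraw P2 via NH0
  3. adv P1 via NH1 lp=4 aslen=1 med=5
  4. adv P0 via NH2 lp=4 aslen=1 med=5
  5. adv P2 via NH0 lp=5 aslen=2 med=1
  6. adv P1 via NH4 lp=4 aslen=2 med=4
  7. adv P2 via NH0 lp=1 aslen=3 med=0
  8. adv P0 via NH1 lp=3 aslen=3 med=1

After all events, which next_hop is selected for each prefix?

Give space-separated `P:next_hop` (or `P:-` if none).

Op 1: best P0=- P1=- P2=NH0
Op 2: best P0=- P1=- P2=-
Op 3: best P0=- P1=NH1 P2=-
Op 4: best P0=NH2 P1=NH1 P2=-
Op 5: best P0=NH2 P1=NH1 P2=NH0
Op 6: best P0=NH2 P1=NH1 P2=NH0
Op 7: best P0=NH2 P1=NH1 P2=NH0
Op 8: best P0=NH2 P1=NH1 P2=NH0

Answer: P0:NH2 P1:NH1 P2:NH0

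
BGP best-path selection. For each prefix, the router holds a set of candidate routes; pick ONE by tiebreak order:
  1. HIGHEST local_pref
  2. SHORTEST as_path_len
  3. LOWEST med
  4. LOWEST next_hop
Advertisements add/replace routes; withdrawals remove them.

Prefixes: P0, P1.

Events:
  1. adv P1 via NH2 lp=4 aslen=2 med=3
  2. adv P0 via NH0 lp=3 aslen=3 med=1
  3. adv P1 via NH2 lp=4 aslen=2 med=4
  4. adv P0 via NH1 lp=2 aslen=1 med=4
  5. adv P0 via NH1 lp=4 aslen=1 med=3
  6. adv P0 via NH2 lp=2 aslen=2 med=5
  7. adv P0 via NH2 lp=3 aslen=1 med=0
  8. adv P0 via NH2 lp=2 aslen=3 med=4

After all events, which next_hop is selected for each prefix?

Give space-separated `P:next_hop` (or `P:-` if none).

Answer: P0:NH1 P1:NH2

Derivation:
Op 1: best P0=- P1=NH2
Op 2: best P0=NH0 P1=NH2
Op 3: best P0=NH0 P1=NH2
Op 4: best P0=NH0 P1=NH2
Op 5: best P0=NH1 P1=NH2
Op 6: best P0=NH1 P1=NH2
Op 7: best P0=NH1 P1=NH2
Op 8: best P0=NH1 P1=NH2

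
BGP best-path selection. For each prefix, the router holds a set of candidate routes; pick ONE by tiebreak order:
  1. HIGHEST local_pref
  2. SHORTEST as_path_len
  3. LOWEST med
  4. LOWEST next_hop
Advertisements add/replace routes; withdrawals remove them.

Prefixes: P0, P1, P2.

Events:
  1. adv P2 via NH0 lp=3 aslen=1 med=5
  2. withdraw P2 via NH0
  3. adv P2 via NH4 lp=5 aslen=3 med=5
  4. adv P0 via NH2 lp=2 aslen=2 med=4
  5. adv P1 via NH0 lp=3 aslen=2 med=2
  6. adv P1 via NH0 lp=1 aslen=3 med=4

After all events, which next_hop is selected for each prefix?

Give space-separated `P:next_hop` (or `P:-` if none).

Answer: P0:NH2 P1:NH0 P2:NH4

Derivation:
Op 1: best P0=- P1=- P2=NH0
Op 2: best P0=- P1=- P2=-
Op 3: best P0=- P1=- P2=NH4
Op 4: best P0=NH2 P1=- P2=NH4
Op 5: best P0=NH2 P1=NH0 P2=NH4
Op 6: best P0=NH2 P1=NH0 P2=NH4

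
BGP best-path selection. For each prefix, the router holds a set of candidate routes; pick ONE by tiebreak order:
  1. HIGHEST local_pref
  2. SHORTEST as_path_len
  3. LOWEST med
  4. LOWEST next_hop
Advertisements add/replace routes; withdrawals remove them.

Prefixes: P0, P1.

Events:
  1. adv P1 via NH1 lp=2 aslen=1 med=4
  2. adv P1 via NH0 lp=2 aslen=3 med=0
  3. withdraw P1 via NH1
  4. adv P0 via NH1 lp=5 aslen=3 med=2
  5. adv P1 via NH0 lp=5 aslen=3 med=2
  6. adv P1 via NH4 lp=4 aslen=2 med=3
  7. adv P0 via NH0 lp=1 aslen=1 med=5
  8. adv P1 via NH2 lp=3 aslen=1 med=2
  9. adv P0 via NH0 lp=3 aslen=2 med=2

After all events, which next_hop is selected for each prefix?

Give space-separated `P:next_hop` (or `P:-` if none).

Op 1: best P0=- P1=NH1
Op 2: best P0=- P1=NH1
Op 3: best P0=- P1=NH0
Op 4: best P0=NH1 P1=NH0
Op 5: best P0=NH1 P1=NH0
Op 6: best P0=NH1 P1=NH0
Op 7: best P0=NH1 P1=NH0
Op 8: best P0=NH1 P1=NH0
Op 9: best P0=NH1 P1=NH0

Answer: P0:NH1 P1:NH0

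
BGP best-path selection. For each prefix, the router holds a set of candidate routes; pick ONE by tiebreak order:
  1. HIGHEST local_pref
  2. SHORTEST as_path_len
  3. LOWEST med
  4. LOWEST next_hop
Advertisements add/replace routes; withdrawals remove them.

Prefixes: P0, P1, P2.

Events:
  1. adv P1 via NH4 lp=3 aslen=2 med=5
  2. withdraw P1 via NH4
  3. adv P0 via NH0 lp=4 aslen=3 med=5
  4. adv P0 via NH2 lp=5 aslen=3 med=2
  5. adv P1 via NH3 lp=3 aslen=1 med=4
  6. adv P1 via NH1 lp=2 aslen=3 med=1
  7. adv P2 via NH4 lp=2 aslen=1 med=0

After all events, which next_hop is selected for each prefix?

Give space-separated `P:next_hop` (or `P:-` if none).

Op 1: best P0=- P1=NH4 P2=-
Op 2: best P0=- P1=- P2=-
Op 3: best P0=NH0 P1=- P2=-
Op 4: best P0=NH2 P1=- P2=-
Op 5: best P0=NH2 P1=NH3 P2=-
Op 6: best P0=NH2 P1=NH3 P2=-
Op 7: best P0=NH2 P1=NH3 P2=NH4

Answer: P0:NH2 P1:NH3 P2:NH4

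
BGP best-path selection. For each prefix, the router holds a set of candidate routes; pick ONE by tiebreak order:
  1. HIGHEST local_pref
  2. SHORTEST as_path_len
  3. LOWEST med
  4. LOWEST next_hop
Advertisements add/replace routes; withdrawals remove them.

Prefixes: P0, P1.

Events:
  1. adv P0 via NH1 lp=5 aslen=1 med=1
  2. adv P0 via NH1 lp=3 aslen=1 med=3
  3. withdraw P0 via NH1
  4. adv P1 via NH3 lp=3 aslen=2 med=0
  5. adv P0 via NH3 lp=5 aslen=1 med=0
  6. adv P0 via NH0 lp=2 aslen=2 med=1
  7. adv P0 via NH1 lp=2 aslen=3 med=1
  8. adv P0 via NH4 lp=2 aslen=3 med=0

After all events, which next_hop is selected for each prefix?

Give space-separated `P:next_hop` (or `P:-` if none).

Answer: P0:NH3 P1:NH3

Derivation:
Op 1: best P0=NH1 P1=-
Op 2: best P0=NH1 P1=-
Op 3: best P0=- P1=-
Op 4: best P0=- P1=NH3
Op 5: best P0=NH3 P1=NH3
Op 6: best P0=NH3 P1=NH3
Op 7: best P0=NH3 P1=NH3
Op 8: best P0=NH3 P1=NH3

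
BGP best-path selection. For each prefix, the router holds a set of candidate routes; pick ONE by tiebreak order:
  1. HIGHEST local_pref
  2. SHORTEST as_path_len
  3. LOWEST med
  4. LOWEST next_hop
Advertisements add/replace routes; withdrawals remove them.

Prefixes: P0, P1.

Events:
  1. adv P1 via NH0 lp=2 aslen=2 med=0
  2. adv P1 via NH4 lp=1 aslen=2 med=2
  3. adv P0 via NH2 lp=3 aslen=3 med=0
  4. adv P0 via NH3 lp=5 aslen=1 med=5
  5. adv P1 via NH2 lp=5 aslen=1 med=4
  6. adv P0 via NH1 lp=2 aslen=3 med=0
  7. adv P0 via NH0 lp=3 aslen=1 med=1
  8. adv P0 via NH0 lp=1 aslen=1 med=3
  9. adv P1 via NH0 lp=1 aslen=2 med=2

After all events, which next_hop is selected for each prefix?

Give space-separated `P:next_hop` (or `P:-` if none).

Op 1: best P0=- P1=NH0
Op 2: best P0=- P1=NH0
Op 3: best P0=NH2 P1=NH0
Op 4: best P0=NH3 P1=NH0
Op 5: best P0=NH3 P1=NH2
Op 6: best P0=NH3 P1=NH2
Op 7: best P0=NH3 P1=NH2
Op 8: best P0=NH3 P1=NH2
Op 9: best P0=NH3 P1=NH2

Answer: P0:NH3 P1:NH2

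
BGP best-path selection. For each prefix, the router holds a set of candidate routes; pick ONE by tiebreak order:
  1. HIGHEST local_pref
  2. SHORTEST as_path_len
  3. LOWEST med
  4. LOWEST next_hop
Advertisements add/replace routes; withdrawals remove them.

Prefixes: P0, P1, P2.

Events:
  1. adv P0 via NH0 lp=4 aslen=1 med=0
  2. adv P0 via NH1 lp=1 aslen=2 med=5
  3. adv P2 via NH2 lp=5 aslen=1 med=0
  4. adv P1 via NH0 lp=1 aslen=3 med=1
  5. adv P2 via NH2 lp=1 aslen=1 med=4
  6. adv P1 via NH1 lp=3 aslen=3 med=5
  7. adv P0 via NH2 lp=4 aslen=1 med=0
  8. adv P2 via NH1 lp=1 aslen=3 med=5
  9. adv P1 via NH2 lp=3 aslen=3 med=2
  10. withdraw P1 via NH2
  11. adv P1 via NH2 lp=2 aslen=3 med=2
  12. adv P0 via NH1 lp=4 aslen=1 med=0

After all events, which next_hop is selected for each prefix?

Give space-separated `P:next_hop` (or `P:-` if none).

Answer: P0:NH0 P1:NH1 P2:NH2

Derivation:
Op 1: best P0=NH0 P1=- P2=-
Op 2: best P0=NH0 P1=- P2=-
Op 3: best P0=NH0 P1=- P2=NH2
Op 4: best P0=NH0 P1=NH0 P2=NH2
Op 5: best P0=NH0 P1=NH0 P2=NH2
Op 6: best P0=NH0 P1=NH1 P2=NH2
Op 7: best P0=NH0 P1=NH1 P2=NH2
Op 8: best P0=NH0 P1=NH1 P2=NH2
Op 9: best P0=NH0 P1=NH2 P2=NH2
Op 10: best P0=NH0 P1=NH1 P2=NH2
Op 11: best P0=NH0 P1=NH1 P2=NH2
Op 12: best P0=NH0 P1=NH1 P2=NH2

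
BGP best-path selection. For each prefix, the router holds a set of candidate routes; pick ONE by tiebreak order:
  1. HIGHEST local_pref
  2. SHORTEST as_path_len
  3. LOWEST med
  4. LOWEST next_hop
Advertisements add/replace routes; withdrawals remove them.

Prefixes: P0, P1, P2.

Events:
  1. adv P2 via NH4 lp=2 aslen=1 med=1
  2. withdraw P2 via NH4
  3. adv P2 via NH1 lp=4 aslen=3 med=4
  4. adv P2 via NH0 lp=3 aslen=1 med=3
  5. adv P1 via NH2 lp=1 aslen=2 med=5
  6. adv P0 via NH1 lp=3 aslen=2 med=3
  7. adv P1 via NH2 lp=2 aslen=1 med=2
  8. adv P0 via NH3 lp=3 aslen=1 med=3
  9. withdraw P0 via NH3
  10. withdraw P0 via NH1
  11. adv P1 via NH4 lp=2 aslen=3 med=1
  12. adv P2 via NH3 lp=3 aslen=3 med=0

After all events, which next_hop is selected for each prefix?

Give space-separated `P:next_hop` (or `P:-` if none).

Answer: P0:- P1:NH2 P2:NH1

Derivation:
Op 1: best P0=- P1=- P2=NH4
Op 2: best P0=- P1=- P2=-
Op 3: best P0=- P1=- P2=NH1
Op 4: best P0=- P1=- P2=NH1
Op 5: best P0=- P1=NH2 P2=NH1
Op 6: best P0=NH1 P1=NH2 P2=NH1
Op 7: best P0=NH1 P1=NH2 P2=NH1
Op 8: best P0=NH3 P1=NH2 P2=NH1
Op 9: best P0=NH1 P1=NH2 P2=NH1
Op 10: best P0=- P1=NH2 P2=NH1
Op 11: best P0=- P1=NH2 P2=NH1
Op 12: best P0=- P1=NH2 P2=NH1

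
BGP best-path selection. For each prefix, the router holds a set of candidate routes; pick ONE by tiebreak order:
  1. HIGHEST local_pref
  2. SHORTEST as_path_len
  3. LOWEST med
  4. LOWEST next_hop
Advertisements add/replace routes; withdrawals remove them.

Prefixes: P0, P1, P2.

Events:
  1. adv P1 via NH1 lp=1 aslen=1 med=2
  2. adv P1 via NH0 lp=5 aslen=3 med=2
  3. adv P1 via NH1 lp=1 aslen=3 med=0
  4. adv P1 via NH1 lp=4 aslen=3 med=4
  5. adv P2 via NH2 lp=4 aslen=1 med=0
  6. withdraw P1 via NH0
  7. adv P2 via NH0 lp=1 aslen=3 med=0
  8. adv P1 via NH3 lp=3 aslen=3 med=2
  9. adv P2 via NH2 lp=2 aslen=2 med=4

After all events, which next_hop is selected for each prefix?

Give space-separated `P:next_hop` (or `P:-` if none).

Op 1: best P0=- P1=NH1 P2=-
Op 2: best P0=- P1=NH0 P2=-
Op 3: best P0=- P1=NH0 P2=-
Op 4: best P0=- P1=NH0 P2=-
Op 5: best P0=- P1=NH0 P2=NH2
Op 6: best P0=- P1=NH1 P2=NH2
Op 7: best P0=- P1=NH1 P2=NH2
Op 8: best P0=- P1=NH1 P2=NH2
Op 9: best P0=- P1=NH1 P2=NH2

Answer: P0:- P1:NH1 P2:NH2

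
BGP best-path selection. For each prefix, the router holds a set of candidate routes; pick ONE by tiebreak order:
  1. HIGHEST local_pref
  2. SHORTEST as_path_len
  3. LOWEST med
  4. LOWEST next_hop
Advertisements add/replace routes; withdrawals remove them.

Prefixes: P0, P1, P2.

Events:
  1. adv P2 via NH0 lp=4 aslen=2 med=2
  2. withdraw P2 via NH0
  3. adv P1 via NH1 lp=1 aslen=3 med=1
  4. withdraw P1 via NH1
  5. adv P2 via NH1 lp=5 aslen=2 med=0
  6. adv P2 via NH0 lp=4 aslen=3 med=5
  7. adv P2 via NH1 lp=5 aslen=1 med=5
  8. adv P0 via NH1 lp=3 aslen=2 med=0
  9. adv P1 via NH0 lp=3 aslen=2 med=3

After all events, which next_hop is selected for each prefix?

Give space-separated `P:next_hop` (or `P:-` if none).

Op 1: best P0=- P1=- P2=NH0
Op 2: best P0=- P1=- P2=-
Op 3: best P0=- P1=NH1 P2=-
Op 4: best P0=- P1=- P2=-
Op 5: best P0=- P1=- P2=NH1
Op 6: best P0=- P1=- P2=NH1
Op 7: best P0=- P1=- P2=NH1
Op 8: best P0=NH1 P1=- P2=NH1
Op 9: best P0=NH1 P1=NH0 P2=NH1

Answer: P0:NH1 P1:NH0 P2:NH1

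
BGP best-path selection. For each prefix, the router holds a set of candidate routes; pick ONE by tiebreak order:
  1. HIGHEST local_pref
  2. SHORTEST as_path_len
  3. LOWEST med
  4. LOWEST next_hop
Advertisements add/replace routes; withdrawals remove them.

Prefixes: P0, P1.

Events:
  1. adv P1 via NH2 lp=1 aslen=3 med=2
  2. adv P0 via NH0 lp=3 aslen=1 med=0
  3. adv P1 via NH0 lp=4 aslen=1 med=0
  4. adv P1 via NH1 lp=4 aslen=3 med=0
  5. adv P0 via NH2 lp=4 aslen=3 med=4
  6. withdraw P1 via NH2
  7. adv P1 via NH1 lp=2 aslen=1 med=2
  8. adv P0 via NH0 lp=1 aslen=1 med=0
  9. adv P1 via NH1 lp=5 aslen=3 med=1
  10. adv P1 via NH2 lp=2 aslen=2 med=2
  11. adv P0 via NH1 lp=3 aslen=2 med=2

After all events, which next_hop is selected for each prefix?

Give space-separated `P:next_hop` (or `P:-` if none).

Answer: P0:NH2 P1:NH1

Derivation:
Op 1: best P0=- P1=NH2
Op 2: best P0=NH0 P1=NH2
Op 3: best P0=NH0 P1=NH0
Op 4: best P0=NH0 P1=NH0
Op 5: best P0=NH2 P1=NH0
Op 6: best P0=NH2 P1=NH0
Op 7: best P0=NH2 P1=NH0
Op 8: best P0=NH2 P1=NH0
Op 9: best P0=NH2 P1=NH1
Op 10: best P0=NH2 P1=NH1
Op 11: best P0=NH2 P1=NH1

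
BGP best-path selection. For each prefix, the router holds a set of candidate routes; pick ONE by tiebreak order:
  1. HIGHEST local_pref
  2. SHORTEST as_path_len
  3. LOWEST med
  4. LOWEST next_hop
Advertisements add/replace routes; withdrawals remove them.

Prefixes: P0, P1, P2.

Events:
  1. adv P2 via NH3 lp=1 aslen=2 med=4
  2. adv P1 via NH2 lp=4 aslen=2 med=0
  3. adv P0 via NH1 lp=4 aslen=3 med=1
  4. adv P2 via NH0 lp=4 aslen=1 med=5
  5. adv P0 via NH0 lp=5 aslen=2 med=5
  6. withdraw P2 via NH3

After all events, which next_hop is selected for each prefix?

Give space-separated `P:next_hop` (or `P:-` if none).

Op 1: best P0=- P1=- P2=NH3
Op 2: best P0=- P1=NH2 P2=NH3
Op 3: best P0=NH1 P1=NH2 P2=NH3
Op 4: best P0=NH1 P1=NH2 P2=NH0
Op 5: best P0=NH0 P1=NH2 P2=NH0
Op 6: best P0=NH0 P1=NH2 P2=NH0

Answer: P0:NH0 P1:NH2 P2:NH0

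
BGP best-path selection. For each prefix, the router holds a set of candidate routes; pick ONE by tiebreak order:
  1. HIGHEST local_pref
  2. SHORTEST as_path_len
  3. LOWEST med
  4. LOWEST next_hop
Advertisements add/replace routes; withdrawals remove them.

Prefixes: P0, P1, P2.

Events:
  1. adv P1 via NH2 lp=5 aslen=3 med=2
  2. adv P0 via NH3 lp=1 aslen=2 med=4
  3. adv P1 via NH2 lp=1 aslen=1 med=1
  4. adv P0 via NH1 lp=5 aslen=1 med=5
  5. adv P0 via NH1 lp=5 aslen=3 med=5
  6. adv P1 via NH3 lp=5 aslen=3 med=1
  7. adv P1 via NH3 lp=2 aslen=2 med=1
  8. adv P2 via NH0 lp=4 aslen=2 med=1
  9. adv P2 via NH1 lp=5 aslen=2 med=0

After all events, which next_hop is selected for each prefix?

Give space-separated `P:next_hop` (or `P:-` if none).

Answer: P0:NH1 P1:NH3 P2:NH1

Derivation:
Op 1: best P0=- P1=NH2 P2=-
Op 2: best P0=NH3 P1=NH2 P2=-
Op 3: best P0=NH3 P1=NH2 P2=-
Op 4: best P0=NH1 P1=NH2 P2=-
Op 5: best P0=NH1 P1=NH2 P2=-
Op 6: best P0=NH1 P1=NH3 P2=-
Op 7: best P0=NH1 P1=NH3 P2=-
Op 8: best P0=NH1 P1=NH3 P2=NH0
Op 9: best P0=NH1 P1=NH3 P2=NH1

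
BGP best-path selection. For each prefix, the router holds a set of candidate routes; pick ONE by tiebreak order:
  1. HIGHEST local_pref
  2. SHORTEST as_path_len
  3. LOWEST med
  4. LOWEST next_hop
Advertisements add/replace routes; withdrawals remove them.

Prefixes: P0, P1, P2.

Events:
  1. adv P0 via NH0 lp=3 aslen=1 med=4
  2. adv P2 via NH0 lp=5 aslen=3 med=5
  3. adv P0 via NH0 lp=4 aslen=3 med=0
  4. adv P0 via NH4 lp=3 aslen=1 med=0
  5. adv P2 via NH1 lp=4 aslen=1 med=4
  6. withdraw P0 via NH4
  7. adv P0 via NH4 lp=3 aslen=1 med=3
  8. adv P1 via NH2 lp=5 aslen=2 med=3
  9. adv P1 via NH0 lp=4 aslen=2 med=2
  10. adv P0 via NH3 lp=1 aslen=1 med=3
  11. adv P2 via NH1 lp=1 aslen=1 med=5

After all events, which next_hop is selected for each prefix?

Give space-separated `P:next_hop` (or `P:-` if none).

Answer: P0:NH0 P1:NH2 P2:NH0

Derivation:
Op 1: best P0=NH0 P1=- P2=-
Op 2: best P0=NH0 P1=- P2=NH0
Op 3: best P0=NH0 P1=- P2=NH0
Op 4: best P0=NH0 P1=- P2=NH0
Op 5: best P0=NH0 P1=- P2=NH0
Op 6: best P0=NH0 P1=- P2=NH0
Op 7: best P0=NH0 P1=- P2=NH0
Op 8: best P0=NH0 P1=NH2 P2=NH0
Op 9: best P0=NH0 P1=NH2 P2=NH0
Op 10: best P0=NH0 P1=NH2 P2=NH0
Op 11: best P0=NH0 P1=NH2 P2=NH0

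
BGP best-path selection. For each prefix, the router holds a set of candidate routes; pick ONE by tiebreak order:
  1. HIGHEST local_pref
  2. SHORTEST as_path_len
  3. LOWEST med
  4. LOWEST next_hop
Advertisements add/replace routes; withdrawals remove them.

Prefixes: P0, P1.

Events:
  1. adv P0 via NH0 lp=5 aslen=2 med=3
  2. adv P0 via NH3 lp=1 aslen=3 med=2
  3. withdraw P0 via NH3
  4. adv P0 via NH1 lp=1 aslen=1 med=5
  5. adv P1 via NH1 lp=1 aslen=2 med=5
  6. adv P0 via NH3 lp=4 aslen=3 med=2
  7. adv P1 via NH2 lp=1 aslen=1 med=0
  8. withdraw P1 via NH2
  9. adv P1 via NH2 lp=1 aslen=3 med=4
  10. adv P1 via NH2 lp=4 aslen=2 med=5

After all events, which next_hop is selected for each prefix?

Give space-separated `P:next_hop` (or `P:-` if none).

Answer: P0:NH0 P1:NH2

Derivation:
Op 1: best P0=NH0 P1=-
Op 2: best P0=NH0 P1=-
Op 3: best P0=NH0 P1=-
Op 4: best P0=NH0 P1=-
Op 5: best P0=NH0 P1=NH1
Op 6: best P0=NH0 P1=NH1
Op 7: best P0=NH0 P1=NH2
Op 8: best P0=NH0 P1=NH1
Op 9: best P0=NH0 P1=NH1
Op 10: best P0=NH0 P1=NH2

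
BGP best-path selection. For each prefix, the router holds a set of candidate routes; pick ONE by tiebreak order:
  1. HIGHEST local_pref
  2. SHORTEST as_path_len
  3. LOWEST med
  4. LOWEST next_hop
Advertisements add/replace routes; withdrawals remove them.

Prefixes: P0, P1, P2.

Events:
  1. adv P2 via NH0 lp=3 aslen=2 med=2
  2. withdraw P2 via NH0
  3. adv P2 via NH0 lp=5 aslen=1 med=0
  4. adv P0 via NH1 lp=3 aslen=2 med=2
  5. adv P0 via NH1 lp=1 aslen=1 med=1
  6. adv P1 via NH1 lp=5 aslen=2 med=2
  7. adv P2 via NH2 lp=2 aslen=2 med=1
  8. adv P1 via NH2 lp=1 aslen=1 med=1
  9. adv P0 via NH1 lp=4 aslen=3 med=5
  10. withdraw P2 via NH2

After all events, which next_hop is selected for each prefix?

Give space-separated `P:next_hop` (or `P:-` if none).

Op 1: best P0=- P1=- P2=NH0
Op 2: best P0=- P1=- P2=-
Op 3: best P0=- P1=- P2=NH0
Op 4: best P0=NH1 P1=- P2=NH0
Op 5: best P0=NH1 P1=- P2=NH0
Op 6: best P0=NH1 P1=NH1 P2=NH0
Op 7: best P0=NH1 P1=NH1 P2=NH0
Op 8: best P0=NH1 P1=NH1 P2=NH0
Op 9: best P0=NH1 P1=NH1 P2=NH0
Op 10: best P0=NH1 P1=NH1 P2=NH0

Answer: P0:NH1 P1:NH1 P2:NH0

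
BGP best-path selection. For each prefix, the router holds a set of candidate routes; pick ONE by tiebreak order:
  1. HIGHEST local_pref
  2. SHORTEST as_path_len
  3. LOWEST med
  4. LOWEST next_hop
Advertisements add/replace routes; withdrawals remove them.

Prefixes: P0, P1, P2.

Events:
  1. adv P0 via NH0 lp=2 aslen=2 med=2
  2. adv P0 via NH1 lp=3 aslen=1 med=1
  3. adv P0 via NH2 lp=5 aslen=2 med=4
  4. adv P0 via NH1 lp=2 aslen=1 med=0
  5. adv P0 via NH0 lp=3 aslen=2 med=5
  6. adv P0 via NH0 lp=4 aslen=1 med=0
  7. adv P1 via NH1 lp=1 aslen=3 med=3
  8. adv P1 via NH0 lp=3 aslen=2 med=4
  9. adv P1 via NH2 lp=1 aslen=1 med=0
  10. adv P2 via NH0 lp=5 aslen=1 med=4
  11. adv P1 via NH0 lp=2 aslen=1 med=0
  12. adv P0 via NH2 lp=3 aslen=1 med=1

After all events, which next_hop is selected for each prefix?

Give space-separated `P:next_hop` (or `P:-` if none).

Answer: P0:NH0 P1:NH0 P2:NH0

Derivation:
Op 1: best P0=NH0 P1=- P2=-
Op 2: best P0=NH1 P1=- P2=-
Op 3: best P0=NH2 P1=- P2=-
Op 4: best P0=NH2 P1=- P2=-
Op 5: best P0=NH2 P1=- P2=-
Op 6: best P0=NH2 P1=- P2=-
Op 7: best P0=NH2 P1=NH1 P2=-
Op 8: best P0=NH2 P1=NH0 P2=-
Op 9: best P0=NH2 P1=NH0 P2=-
Op 10: best P0=NH2 P1=NH0 P2=NH0
Op 11: best P0=NH2 P1=NH0 P2=NH0
Op 12: best P0=NH0 P1=NH0 P2=NH0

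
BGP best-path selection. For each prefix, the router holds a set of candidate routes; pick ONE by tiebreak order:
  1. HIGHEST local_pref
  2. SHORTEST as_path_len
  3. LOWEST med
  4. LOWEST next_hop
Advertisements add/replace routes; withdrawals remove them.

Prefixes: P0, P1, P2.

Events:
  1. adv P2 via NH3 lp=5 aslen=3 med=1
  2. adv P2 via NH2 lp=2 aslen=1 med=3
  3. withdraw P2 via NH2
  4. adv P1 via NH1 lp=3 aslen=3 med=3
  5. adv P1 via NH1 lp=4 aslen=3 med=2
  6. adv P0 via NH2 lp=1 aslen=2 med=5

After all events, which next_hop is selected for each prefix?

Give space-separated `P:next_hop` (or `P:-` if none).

Op 1: best P0=- P1=- P2=NH3
Op 2: best P0=- P1=- P2=NH3
Op 3: best P0=- P1=- P2=NH3
Op 4: best P0=- P1=NH1 P2=NH3
Op 5: best P0=- P1=NH1 P2=NH3
Op 6: best P0=NH2 P1=NH1 P2=NH3

Answer: P0:NH2 P1:NH1 P2:NH3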